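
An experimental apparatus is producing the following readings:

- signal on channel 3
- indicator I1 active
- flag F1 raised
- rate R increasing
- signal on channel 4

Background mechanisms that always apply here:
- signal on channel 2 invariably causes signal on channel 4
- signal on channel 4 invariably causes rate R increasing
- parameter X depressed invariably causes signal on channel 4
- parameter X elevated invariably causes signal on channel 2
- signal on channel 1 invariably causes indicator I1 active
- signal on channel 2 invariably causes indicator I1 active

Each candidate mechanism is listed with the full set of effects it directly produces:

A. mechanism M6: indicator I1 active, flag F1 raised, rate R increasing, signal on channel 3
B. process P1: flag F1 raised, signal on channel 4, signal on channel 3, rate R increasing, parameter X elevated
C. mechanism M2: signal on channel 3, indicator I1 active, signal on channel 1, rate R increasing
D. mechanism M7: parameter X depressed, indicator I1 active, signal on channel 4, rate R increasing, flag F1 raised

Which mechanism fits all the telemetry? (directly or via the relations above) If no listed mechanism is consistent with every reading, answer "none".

B

For each candidate, compare predicted effects to what was observed:
(A) mechanism M6 — does not account for signal on channel 4
(B) process P1 — signal on channel 3 yes; indicator I1 active yes (through parameter X elevated → signal on channel 2 → indicator I1 active); flag F1 raised yes; rate R increasing yes; signal on channel 4 yes
(C) mechanism M2 — signal on channel 3 yes; indicator I1 active yes; flag F1 raised NO; rate R increasing yes; signal on channel 4 NO
(D) mechanism M7 — does not account for signal on channel 3
Only (B) is consistent with every observation.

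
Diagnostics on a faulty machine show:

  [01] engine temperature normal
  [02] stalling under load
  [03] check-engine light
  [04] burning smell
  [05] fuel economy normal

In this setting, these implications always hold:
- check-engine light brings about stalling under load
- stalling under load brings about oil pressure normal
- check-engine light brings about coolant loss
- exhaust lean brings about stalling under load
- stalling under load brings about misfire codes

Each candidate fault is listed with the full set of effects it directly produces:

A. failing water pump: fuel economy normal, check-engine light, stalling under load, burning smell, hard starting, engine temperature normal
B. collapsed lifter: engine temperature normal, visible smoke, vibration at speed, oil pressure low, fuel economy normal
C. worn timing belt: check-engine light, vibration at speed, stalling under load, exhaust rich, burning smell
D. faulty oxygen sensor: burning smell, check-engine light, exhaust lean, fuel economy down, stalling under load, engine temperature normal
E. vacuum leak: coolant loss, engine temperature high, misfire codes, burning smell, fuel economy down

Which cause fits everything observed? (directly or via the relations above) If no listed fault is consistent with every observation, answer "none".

A

For each candidate, compare predicted effects to what was observed:
(A) failing water pump — engine temperature normal yes; stalling under load yes; check-engine light yes; burning smell yes; fuel economy normal yes
(B) collapsed lifter — engine temperature normal yes; stalling under load NO; check-engine light NO; burning smell NO; fuel economy normal yes
(C) worn timing belt — does not account for engine temperature normal, fuel economy normal
(D) faulty oxygen sensor — engine temperature normal yes; stalling under load yes; check-engine light yes; burning smell yes; fuel economy normal NO
(E) vacuum leak — engine temperature normal NO; stalling under load NO; check-engine light NO; burning smell yes; fuel economy normal NO
(A) alone accounts for all the evidence.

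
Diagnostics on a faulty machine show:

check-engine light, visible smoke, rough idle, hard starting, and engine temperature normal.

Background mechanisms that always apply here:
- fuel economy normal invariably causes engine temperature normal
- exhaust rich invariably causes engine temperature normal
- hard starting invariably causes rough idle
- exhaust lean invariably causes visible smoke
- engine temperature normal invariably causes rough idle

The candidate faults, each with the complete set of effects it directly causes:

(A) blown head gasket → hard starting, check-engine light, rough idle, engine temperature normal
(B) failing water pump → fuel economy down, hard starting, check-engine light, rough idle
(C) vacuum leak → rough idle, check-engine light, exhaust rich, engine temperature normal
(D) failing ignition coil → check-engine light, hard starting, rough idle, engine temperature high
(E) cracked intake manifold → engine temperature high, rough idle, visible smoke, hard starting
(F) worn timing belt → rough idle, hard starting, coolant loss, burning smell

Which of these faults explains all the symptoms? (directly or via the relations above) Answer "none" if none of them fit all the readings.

Checking each candidate against the observations:
(A) blown head gasket — check-engine light match; visible smoke miss; rough idle match; hard starting match; engine temperature normal match
(B) failing water pump — does not account for visible smoke, engine temperature normal
(C) vacuum leak — check-engine light match; visible smoke miss; rough idle match; hard starting miss; engine temperature normal match
(D) failing ignition coil — fails on visible smoke, engine temperature normal (predicts engine temperature high, not engine temperature normal)
(E) cracked intake manifold — check-engine light miss; visible smoke match; rough idle match; hard starting match; engine temperature normal miss
(F) worn timing belt — check-engine light miss; visible smoke miss; rough idle match; hard starting match; engine temperature normal miss
No candidate is consistent with all observations.

none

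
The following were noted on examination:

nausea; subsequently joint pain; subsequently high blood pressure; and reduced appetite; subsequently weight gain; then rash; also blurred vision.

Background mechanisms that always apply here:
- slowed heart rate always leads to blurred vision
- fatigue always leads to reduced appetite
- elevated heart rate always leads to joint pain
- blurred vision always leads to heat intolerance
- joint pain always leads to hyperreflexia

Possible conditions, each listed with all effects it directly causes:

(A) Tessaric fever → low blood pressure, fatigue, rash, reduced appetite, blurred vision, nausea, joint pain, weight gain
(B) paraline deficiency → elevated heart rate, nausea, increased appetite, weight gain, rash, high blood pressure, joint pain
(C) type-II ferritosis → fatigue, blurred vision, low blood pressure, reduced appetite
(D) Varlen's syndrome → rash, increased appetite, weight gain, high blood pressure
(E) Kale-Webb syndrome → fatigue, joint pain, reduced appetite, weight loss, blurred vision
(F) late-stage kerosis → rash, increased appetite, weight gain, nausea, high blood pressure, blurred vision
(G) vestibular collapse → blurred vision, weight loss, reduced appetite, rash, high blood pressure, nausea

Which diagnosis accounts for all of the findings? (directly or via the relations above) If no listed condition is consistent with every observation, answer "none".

none

Testing each hypothesis:
(A) Tessaric fever — fails on high blood pressure (predicts low blood pressure, not high blood pressure)
(B) paraline deficiency — nausea ✓; joint pain ✓; high blood pressure ✓; reduced appetite ✗; weight gain ✓; rash ✓; blurred vision ✗
(C) type-II ferritosis — fails on nausea, joint pain, high blood pressure, weight gain, rash (predicts low blood pressure, not high blood pressure)
(D) Varlen's syndrome — nausea ✗; joint pain ✗; high blood pressure ✓; reduced appetite ✗; weight gain ✓; rash ✓; blurred vision ✗
(E) Kale-Webb syndrome — fails on nausea, high blood pressure, weight gain, rash (predicts weight loss, not weight gain)
(F) late-stage kerosis — fails on joint pain, reduced appetite (predicts increased appetite, not reduced appetite)
(G) vestibular collapse — nausea ✓; joint pain ✗; high blood pressure ✓; reduced appetite ✓; weight gain ✗; rash ✓; blurred vision ✓
None of the listed candidates fits everything.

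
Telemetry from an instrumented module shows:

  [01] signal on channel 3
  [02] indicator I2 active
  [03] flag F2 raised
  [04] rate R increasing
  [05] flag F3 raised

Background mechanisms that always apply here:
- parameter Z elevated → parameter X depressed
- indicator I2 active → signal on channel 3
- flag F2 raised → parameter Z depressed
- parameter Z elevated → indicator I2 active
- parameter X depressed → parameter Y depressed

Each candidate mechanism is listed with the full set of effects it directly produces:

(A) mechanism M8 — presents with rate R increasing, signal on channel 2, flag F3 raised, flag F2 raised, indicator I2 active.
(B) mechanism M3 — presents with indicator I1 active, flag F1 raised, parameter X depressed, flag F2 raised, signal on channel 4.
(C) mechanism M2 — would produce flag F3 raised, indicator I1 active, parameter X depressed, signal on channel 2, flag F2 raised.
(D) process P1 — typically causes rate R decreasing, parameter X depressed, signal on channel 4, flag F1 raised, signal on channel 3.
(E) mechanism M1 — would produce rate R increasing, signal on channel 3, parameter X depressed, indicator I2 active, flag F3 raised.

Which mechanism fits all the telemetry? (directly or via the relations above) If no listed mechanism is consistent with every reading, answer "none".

A

Testing each hypothesis:
(A) mechanism M8 — signal on channel 3 ✓ (via indicator I2 active → signal on channel 3); indicator I2 active ✓; flag F2 raised ✓; rate R increasing ✓; flag F3 raised ✓
(B) mechanism M3 — does not account for signal on channel 3, indicator I2 active, rate R increasing, flag F3 raised
(C) mechanism M2 — signal on channel 3 ✗; indicator I2 active ✗; flag F2 raised ✓; rate R increasing ✗; flag F3 raised ✓
(D) process P1 — signal on channel 3 ✓; indicator I2 active ✗; flag F2 raised ✗; rate R increasing ✗; flag F3 raised ✗
(E) mechanism M1 — signal on channel 3 ✓; indicator I2 active ✓; flag F2 raised ✗; rate R increasing ✓; flag F3 raised ✓
(A) is the only candidate with no mismatches.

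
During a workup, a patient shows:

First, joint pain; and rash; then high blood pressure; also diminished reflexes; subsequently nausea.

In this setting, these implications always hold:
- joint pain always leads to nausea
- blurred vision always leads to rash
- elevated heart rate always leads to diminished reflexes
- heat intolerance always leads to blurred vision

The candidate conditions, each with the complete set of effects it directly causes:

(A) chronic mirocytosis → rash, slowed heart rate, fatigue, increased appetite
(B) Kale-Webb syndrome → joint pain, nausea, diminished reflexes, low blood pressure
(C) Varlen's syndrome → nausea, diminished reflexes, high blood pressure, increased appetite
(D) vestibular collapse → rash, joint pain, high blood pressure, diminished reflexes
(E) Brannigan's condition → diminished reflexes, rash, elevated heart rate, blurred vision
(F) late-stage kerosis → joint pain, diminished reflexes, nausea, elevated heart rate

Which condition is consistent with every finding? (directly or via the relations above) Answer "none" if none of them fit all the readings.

D

For each candidate, compare predicted effects to what was observed:
(A) chronic mirocytosis — joint pain -; rash +; high blood pressure -; diminished reflexes -; nausea -
(B) Kale-Webb syndrome — fails on rash, high blood pressure (predicts low blood pressure, not high blood pressure)
(C) Varlen's syndrome — does not account for joint pain, rash
(D) vestibular collapse — accounts for every observation (nausea through joint pain → nausea)
(E) Brannigan's condition — joint pain -; rash +; high blood pressure -; diminished reflexes +; nausea -
(F) late-stage kerosis — does not account for rash, high blood pressure
Only (D) is consistent with every observation.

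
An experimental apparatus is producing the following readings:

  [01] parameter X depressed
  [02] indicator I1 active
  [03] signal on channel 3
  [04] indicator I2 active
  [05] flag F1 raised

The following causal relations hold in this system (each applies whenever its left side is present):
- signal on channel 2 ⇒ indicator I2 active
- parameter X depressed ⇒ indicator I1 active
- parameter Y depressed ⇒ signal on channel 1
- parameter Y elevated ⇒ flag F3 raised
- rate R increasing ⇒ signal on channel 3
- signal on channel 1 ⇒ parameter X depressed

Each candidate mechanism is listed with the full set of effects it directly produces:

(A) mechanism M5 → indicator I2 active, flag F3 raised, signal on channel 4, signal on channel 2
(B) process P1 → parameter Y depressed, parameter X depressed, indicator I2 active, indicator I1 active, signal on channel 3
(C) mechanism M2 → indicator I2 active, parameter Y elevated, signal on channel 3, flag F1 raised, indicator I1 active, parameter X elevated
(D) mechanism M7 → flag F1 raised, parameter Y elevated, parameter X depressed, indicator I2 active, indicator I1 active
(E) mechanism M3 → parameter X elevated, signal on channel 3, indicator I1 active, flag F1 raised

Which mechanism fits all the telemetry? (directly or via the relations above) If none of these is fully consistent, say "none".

Checking each candidate against the observations:
(A) mechanism M5 — parameter X depressed -; indicator I1 active -; signal on channel 3 -; indicator I2 active +; flag F1 raised -
(B) process P1 — does not account for flag F1 raised
(C) mechanism M2 — parameter X depressed -; indicator I1 active +; signal on channel 3 +; indicator I2 active +; flag F1 raised +
(D) mechanism M7 — does not account for signal on channel 3
(E) mechanism M3 — parameter X depressed -; indicator I1 active +; signal on channel 3 +; indicator I2 active -; flag F1 raised +
None of the listed candidates fits everything.

none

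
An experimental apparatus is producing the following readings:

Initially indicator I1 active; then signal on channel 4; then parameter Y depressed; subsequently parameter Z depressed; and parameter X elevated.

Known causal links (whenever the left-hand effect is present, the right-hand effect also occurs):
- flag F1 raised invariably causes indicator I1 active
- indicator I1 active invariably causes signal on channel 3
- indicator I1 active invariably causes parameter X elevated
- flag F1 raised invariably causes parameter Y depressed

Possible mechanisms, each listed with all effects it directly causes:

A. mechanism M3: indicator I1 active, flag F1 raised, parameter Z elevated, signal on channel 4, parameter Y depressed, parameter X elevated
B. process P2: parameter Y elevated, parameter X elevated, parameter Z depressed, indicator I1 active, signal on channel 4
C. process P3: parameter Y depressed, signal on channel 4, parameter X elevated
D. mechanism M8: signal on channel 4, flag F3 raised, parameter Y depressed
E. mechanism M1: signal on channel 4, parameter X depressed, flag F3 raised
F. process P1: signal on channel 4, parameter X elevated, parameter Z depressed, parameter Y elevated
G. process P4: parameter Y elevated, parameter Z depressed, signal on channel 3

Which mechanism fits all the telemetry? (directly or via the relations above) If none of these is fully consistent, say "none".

none

Testing each hypothesis:
(A) mechanism M3 — indicator I1 active +; signal on channel 4 +; parameter Y depressed +; parameter Z depressed -; parameter X elevated +
(B) process P2 — indicator I1 active +; signal on channel 4 +; parameter Y depressed -; parameter Z depressed +; parameter X elevated +
(C) process P3 — does not account for indicator I1 active, parameter Z depressed
(D) mechanism M8 — does not account for indicator I1 active, parameter Z depressed, parameter X elevated
(E) mechanism M1 — indicator I1 active -; signal on channel 4 +; parameter Y depressed -; parameter Z depressed -; parameter X elevated -
(F) process P1 — fails on indicator I1 active, parameter Y depressed (predicts parameter Y elevated, not parameter Y depressed)
(G) process P4 — fails on indicator I1 active, signal on channel 4, parameter Y depressed, parameter X elevated (predicts parameter Y elevated, not parameter Y depressed)
None of the listed candidates fits everything.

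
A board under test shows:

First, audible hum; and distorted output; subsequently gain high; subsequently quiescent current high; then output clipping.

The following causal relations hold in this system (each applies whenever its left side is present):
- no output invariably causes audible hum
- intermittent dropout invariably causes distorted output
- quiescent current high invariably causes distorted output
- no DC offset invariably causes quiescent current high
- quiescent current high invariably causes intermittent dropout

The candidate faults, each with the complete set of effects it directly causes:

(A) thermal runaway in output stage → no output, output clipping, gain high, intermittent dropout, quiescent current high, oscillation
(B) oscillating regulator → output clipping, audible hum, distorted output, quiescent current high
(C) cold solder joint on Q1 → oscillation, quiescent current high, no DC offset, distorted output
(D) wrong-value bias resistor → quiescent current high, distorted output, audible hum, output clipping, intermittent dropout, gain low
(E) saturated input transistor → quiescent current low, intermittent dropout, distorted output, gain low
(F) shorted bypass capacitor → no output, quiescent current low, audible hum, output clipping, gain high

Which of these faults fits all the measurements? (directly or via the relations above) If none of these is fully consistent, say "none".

Testing each hypothesis:
(A) thermal runaway in output stage — audible hum ✓ (through no output → audible hum); distorted output ✓ (through quiescent current high → distorted output); gain high ✓; quiescent current high ✓; output clipping ✓
(B) oscillating regulator — audible hum ✓; distorted output ✓; gain high ✗; quiescent current high ✓; output clipping ✓
(C) cold solder joint on Q1 — does not account for audible hum, gain high, output clipping
(D) wrong-value bias resistor — fails on gain high (predicts gain low, not gain high)
(E) saturated input transistor — audible hum ✗; distorted output ✓; gain high ✗; quiescent current high ✗; output clipping ✗
(F) shorted bypass capacitor — audible hum ✓; distorted output ✗; gain high ✓; quiescent current high ✗; output clipping ✓
Only (A) is consistent with every observation.

A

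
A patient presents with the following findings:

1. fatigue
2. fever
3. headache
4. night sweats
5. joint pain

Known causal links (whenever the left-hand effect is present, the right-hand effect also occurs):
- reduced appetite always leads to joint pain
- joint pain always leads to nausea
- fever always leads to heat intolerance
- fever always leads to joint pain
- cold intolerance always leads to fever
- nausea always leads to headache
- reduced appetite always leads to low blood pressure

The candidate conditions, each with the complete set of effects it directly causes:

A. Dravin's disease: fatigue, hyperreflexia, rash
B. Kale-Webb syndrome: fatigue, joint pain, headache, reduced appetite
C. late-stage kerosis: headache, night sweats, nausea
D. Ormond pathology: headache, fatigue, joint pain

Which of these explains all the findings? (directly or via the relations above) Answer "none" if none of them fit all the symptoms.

none

Testing each hypothesis:
(A) Dravin's disease — does not account for fever, headache, night sweats, joint pain
(B) Kale-Webb syndrome — fatigue match; fever miss; headache match; night sweats miss; joint pain match
(C) late-stage kerosis — fatigue miss; fever miss; headache match; night sweats match; joint pain miss
(D) Ormond pathology — does not account for fever, night sweats
Every candidate fails on at least one observation.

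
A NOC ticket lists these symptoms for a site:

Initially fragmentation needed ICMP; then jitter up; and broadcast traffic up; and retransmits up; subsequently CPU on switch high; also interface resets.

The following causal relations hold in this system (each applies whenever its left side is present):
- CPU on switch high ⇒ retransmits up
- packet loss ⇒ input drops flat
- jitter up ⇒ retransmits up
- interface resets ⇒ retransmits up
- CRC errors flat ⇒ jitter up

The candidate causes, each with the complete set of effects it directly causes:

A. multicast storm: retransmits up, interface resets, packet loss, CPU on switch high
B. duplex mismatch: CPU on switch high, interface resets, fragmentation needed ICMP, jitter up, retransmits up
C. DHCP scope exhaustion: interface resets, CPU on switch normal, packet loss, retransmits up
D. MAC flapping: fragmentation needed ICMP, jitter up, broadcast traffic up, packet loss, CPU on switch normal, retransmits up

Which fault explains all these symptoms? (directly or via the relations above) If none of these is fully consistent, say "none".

Checking each candidate against the observations:
(A) multicast storm — fragmentation needed ICMP ✗; jitter up ✗; broadcast traffic up ✗; retransmits up ✓; CPU on switch high ✓; interface resets ✓
(B) duplex mismatch — does not account for broadcast traffic up
(C) DHCP scope exhaustion — fails on fragmentation needed ICMP, jitter up, broadcast traffic up, CPU on switch high (predicts CPU on switch normal, not CPU on switch high)
(D) MAC flapping — fragmentation needed ICMP ✓; jitter up ✓; broadcast traffic up ✓; retransmits up ✓; CPU on switch high ✗; interface resets ✗
Every candidate fails on at least one observation.

none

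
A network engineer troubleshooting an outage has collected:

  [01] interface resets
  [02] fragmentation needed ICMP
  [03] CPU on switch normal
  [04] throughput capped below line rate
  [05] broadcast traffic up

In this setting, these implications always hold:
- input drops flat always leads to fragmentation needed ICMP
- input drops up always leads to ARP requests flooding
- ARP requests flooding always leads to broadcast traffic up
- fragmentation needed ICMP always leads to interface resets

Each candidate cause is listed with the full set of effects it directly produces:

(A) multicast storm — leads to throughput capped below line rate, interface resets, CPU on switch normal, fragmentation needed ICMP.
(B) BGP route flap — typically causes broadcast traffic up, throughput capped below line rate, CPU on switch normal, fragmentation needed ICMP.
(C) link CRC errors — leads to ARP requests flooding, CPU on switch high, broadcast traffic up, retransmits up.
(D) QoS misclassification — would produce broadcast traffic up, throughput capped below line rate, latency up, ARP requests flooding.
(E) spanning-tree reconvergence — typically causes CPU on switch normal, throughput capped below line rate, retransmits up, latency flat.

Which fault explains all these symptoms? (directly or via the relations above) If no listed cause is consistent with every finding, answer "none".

Checking each candidate against the observations:
(A) multicast storm — interface resets match; fragmentation needed ICMP match; CPU on switch normal match; throughput capped below line rate match; broadcast traffic up miss
(B) BGP route flap — interface resets match (by fragmentation needed ICMP → interface resets); fragmentation needed ICMP match; CPU on switch normal match; throughput capped below line rate match; broadcast traffic up match
(C) link CRC errors — fails on interface resets, fragmentation needed ICMP, CPU on switch normal, throughput capped below line rate (predicts CPU on switch high, not CPU on switch normal)
(D) QoS misclassification — interface resets miss; fragmentation needed ICMP miss; CPU on switch normal miss; throughput capped below line rate match; broadcast traffic up match
(E) spanning-tree reconvergence — interface resets miss; fragmentation needed ICMP miss; CPU on switch normal match; throughput capped below line rate match; broadcast traffic up miss
(B) alone accounts for all the evidence.

B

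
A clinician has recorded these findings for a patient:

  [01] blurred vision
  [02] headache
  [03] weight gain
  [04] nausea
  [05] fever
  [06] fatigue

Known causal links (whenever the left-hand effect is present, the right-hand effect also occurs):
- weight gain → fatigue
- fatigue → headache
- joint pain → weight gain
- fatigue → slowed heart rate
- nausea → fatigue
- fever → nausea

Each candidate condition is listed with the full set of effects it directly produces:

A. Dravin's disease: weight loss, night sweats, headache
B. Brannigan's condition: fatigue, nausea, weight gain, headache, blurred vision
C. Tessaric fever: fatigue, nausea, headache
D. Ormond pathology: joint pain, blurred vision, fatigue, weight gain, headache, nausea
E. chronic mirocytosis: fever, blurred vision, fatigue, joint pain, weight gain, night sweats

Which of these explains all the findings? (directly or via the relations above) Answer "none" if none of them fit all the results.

Per-candidate check:
(A) Dravin's disease — fails on blurred vision, weight gain, nausea, fever, fatigue (predicts weight loss, not weight gain)
(B) Brannigan's condition — blurred vision ✓; headache ✓; weight gain ✓; nausea ✓; fever ✗; fatigue ✓
(C) Tessaric fever — blurred vision ✗; headache ✓; weight gain ✗; nausea ✓; fever ✗; fatigue ✓
(D) Ormond pathology — blurred vision ✓; headache ✓; weight gain ✓; nausea ✓; fever ✗; fatigue ✓
(E) chronic mirocytosis — blurred vision ✓; headache ✓ (by fatigue → headache); weight gain ✓; nausea ✓ (by fever → nausea); fever ✓; fatigue ✓
Only (E) is consistent with every observation.

E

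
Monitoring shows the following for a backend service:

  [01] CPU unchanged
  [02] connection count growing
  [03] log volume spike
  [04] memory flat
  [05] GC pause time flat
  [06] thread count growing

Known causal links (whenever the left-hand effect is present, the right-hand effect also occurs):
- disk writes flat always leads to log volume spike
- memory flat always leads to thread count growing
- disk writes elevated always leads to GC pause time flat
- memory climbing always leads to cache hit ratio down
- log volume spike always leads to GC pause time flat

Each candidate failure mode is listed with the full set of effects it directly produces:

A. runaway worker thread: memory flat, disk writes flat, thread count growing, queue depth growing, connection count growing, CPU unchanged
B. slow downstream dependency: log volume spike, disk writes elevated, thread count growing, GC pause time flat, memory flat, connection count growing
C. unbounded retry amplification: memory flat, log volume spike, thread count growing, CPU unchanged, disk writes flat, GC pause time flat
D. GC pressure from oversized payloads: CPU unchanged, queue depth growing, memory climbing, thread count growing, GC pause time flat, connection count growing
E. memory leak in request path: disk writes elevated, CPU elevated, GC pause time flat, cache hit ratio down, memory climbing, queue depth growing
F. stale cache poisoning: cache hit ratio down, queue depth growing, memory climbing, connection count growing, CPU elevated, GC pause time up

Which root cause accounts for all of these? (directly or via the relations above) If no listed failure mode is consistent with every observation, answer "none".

Checking each candidate against the observations:
(A) runaway worker thread — accounts for every observation (log volume spike by disk writes flat → log volume spike)
(B) slow downstream dependency — does not account for CPU unchanged
(C) unbounded retry amplification — does not account for connection count growing
(D) GC pressure from oversized payloads — fails on log volume spike, memory flat (predicts memory climbing, not memory flat)
(E) memory leak in request path — CPU unchanged NO; connection count growing NO; log volume spike NO; memory flat NO; GC pause time flat yes; thread count growing NO
(F) stale cache poisoning — CPU unchanged NO; connection count growing yes; log volume spike NO; memory flat NO; GC pause time flat NO; thread count growing NO
(A) is the only candidate with no mismatches.

A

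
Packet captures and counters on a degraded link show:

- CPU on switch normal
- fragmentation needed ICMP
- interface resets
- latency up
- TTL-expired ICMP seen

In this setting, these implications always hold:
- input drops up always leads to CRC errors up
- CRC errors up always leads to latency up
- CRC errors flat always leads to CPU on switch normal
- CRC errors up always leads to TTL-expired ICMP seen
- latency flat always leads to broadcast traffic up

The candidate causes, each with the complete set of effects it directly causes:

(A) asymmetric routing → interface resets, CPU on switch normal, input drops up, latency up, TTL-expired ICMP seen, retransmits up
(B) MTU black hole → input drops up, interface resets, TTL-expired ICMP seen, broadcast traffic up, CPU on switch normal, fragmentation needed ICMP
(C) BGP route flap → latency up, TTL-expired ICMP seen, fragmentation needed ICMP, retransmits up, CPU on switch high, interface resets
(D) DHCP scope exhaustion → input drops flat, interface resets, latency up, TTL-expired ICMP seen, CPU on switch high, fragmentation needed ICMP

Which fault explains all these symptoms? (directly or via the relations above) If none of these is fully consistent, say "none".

Per-candidate check:
(A) asymmetric routing — does not account for fragmentation needed ICMP
(B) MTU black hole — CPU on switch normal yes; fragmentation needed ICMP yes; interface resets yes; latency up yes (through input drops up → CRC errors up → latency up); TTL-expired ICMP seen yes
(C) BGP route flap — CPU on switch normal NO; fragmentation needed ICMP yes; interface resets yes; latency up yes; TTL-expired ICMP seen yes
(D) DHCP scope exhaustion — fails on CPU on switch normal (predicts CPU on switch high, not CPU on switch normal)
(B) is the only candidate with no mismatches.

B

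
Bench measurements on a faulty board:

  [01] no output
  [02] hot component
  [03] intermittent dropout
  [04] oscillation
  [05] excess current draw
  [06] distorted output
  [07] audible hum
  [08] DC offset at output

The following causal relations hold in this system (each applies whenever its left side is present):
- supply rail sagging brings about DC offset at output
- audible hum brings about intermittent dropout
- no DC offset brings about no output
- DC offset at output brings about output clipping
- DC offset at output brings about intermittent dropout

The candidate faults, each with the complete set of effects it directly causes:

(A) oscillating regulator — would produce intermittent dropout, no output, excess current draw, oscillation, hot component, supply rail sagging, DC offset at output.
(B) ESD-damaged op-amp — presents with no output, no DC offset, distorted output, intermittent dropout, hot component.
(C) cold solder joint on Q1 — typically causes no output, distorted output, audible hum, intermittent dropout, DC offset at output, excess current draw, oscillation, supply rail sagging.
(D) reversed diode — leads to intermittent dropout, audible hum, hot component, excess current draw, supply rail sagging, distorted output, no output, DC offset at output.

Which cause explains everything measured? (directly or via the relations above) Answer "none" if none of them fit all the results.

none

Testing each hypothesis:
(A) oscillating regulator — does not account for distorted output, audible hum
(B) ESD-damaged op-amp — no output match; hot component match; intermittent dropout match; oscillation miss; excess current draw miss; distorted output match; audible hum miss; DC offset at output miss
(C) cold solder joint on Q1 — does not account for hot component
(D) reversed diode — does not account for oscillation
None of the listed candidates fits everything.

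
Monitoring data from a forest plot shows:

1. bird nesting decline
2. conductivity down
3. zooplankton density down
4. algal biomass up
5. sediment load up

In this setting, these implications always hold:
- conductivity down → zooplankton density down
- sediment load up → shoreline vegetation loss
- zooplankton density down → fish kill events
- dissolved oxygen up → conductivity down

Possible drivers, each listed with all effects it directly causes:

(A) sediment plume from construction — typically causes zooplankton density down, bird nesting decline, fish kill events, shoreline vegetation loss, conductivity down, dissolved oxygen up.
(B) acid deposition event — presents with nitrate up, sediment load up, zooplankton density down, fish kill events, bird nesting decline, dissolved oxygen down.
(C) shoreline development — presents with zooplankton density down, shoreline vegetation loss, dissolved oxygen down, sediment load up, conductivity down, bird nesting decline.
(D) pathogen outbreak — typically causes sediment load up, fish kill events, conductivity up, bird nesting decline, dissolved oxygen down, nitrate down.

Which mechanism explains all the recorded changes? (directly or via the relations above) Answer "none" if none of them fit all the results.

none

Checking each candidate against the observations:
(A) sediment plume from construction — does not account for algal biomass up, sediment load up
(B) acid deposition event — bird nesting decline match; conductivity down miss; zooplankton density down match; algal biomass up miss; sediment load up match
(C) shoreline development — bird nesting decline match; conductivity down match; zooplankton density down match; algal biomass up miss; sediment load up match
(D) pathogen outbreak — bird nesting decline match; conductivity down miss; zooplankton density down miss; algal biomass up miss; sediment load up match
Every candidate fails on at least one observation.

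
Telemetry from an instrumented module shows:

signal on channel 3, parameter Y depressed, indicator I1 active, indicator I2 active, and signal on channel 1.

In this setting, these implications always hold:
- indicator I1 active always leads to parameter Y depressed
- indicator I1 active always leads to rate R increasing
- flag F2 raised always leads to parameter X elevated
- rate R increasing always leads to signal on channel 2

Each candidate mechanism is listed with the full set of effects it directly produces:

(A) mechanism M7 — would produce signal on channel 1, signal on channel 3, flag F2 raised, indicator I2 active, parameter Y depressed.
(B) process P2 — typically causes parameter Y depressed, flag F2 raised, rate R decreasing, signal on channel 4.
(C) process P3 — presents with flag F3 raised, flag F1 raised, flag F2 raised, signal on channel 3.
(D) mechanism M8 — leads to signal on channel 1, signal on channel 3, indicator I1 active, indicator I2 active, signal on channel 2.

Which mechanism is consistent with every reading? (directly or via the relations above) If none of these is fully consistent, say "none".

D

Testing each hypothesis:
(A) mechanism M7 — does not account for indicator I1 active
(B) process P2 — signal on channel 3 ✗; parameter Y depressed ✓; indicator I1 active ✗; indicator I2 active ✗; signal on channel 1 ✗
(C) process P3 — signal on channel 3 ✓; parameter Y depressed ✗; indicator I1 active ✗; indicator I2 active ✗; signal on channel 1 ✗
(D) mechanism M8 — accounts for every observation (parameter Y depressed through indicator I1 active → parameter Y depressed)
Only (D) is consistent with every observation.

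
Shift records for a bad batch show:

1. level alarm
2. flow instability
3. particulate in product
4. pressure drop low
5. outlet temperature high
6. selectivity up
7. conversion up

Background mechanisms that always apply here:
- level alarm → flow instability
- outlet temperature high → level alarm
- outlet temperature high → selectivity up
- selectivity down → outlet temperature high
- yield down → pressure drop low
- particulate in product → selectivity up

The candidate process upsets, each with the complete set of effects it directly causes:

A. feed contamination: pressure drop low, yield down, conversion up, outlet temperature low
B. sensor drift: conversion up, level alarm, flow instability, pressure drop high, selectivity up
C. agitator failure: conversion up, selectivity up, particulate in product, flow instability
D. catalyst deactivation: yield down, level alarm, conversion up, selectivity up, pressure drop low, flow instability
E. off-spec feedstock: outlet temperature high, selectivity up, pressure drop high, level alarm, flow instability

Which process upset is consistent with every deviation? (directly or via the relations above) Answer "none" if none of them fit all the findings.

Testing each hypothesis:
(A) feed contamination — level alarm -; flow instability -; particulate in product -; pressure drop low +; outlet temperature high -; selectivity up -; conversion up +
(B) sensor drift — level alarm +; flow instability +; particulate in product -; pressure drop low -; outlet temperature high -; selectivity up +; conversion up +
(C) agitator failure — does not account for level alarm, pressure drop low, outlet temperature high
(D) catalyst deactivation — does not account for particulate in product, outlet temperature high
(E) off-spec feedstock — level alarm +; flow instability +; particulate in product -; pressure drop low -; outlet temperature high +; selectivity up +; conversion up -
None of the listed candidates fits everything.

none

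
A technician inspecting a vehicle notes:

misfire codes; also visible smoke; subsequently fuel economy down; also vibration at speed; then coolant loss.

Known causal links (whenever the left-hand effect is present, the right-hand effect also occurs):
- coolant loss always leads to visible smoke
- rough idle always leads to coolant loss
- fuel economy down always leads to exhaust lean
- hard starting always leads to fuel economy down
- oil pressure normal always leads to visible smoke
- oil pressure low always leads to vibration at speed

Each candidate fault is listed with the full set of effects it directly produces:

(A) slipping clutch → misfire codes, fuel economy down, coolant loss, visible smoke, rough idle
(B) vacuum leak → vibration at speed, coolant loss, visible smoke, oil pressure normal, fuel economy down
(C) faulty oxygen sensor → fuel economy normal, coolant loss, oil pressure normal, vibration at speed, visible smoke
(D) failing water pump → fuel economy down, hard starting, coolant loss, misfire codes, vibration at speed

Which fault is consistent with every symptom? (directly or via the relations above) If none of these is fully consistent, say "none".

D

Checking each candidate against the observations:
(A) slipping clutch — misfire codes yes; visible smoke yes; fuel economy down yes; vibration at speed NO; coolant loss yes
(B) vacuum leak — misfire codes NO; visible smoke yes; fuel economy down yes; vibration at speed yes; coolant loss yes
(C) faulty oxygen sensor — fails on misfire codes, fuel economy down (predicts fuel economy normal, not fuel economy down)
(D) failing water pump — misfire codes yes; visible smoke yes (through coolant loss → visible smoke); fuel economy down yes; vibration at speed yes; coolant loss yes
Only (D) is consistent with every observation.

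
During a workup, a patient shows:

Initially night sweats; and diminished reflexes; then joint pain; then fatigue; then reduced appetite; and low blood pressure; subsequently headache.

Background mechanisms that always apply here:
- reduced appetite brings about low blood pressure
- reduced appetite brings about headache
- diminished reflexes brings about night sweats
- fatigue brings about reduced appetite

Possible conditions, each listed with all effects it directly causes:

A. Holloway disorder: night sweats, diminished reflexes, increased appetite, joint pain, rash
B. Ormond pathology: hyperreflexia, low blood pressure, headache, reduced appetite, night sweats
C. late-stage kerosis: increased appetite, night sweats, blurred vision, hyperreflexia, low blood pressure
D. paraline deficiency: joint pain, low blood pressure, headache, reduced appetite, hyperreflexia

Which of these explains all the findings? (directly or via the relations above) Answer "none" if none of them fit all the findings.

Testing each hypothesis:
(A) Holloway disorder — night sweats match; diminished reflexes match; joint pain match; fatigue miss; reduced appetite miss; low blood pressure miss; headache miss
(B) Ormond pathology — night sweats match; diminished reflexes miss; joint pain miss; fatigue miss; reduced appetite match; low blood pressure match; headache match
(C) late-stage kerosis — night sweats match; diminished reflexes miss; joint pain miss; fatigue miss; reduced appetite miss; low blood pressure match; headache miss
(D) paraline deficiency — night sweats miss; diminished reflexes miss; joint pain match; fatigue miss; reduced appetite match; low blood pressure match; headache match
No candidate is consistent with all observations.

none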